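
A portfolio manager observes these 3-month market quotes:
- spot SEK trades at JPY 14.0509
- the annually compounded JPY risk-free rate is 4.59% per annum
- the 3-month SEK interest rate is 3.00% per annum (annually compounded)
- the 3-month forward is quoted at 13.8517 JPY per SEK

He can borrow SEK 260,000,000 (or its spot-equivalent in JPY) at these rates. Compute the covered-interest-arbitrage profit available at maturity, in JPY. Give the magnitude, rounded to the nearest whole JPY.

T = 3/12 years.
Keep in SEK, deliver into the forward: 260,000,000·1.007417071778·13.8517 = JPY 3,628,154,153.82.
Swap to JPY now, deposit: 260,000,000·14.0509·1.011282613646 = JPY 3,694,452,027.78.
The quoted forward undervalues SEK, so borrow SEK, convert to JPY at spot, deposit the JPY at 4.59%, and buy SEK forward at 13.8517 to cover the loan.
The gap between the two covered legs is JPY 66,297,874.

JPY 66,297,874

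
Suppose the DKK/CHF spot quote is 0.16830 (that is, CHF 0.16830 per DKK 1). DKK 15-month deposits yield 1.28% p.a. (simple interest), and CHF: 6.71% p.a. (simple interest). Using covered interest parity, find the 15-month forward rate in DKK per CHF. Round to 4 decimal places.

5.5697

T = 15/12 years.
CHF growth factor: 1 + 0.0671×15/12 = 1.083875.
Growth of 1 DKK over T: 1 + 0.0128×15/12 = 1.016000.
Forward (CHF per DKK) = 0.1683 × 1.083875 / 1.016000 = 0.1795435.
Quoted the other way: 1/0.1795435 = 5.5697 DKK per CHF.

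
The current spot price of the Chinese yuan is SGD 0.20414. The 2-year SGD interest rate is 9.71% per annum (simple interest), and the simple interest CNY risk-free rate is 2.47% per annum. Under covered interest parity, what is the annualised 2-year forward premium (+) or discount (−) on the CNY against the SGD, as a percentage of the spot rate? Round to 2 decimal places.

+6.90%

T = 2 years.
CIP forward (SGD per CNY) = 0.20414 × 1.194200/1.049400 = 0.23230797.
(F − S)/S ÷ T = (0.23230797 − 0.20414)/0.20414/2 = 0.068992 → 6.90%.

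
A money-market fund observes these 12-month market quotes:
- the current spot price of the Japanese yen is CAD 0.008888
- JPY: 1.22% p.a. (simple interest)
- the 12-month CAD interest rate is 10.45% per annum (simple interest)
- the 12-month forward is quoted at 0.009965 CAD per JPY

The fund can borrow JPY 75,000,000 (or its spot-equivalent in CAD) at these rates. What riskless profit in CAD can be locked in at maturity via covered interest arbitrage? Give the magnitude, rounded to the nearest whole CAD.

T = 1 year.
Keep in JPY, deliver into the forward: 75,000,000·1.012200·0.009965 = CAD 756,492.98.
Swap to CAD now, deposit: 75,000,000·0.008888·1.104500 = CAD 736,259.70.
The quoted forward overvalues JPY, so borrow CAD, buy JPY at spot, deposit the JPY at 1.22%, and sell the proceeds forward at 0.009965.
Arbitrage profit = |756,492.98 − 736,259.70| = CAD 20,233.

CAD 20,233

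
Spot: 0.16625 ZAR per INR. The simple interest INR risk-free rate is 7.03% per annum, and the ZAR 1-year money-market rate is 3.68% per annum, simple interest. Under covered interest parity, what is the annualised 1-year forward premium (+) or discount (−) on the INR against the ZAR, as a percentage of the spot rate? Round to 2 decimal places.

-3.13%

T = 1 year.
CIP forward (ZAR per INR) = 0.16625 × 1.036800/1.070300 = 0.16104644.
Annualised premium = (F − S)/S × (1/T) = (0.16104644 − 0.16625)/0.16625 ÷ 1 = -3.13%.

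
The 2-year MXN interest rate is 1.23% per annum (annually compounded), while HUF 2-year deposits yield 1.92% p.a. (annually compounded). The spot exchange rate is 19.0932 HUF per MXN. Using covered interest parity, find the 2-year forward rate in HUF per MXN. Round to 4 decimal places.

T = 2 years.
HUF accumulates by (1 + 0.0192)^2 = 1.03876864.
MXN accumulates by (1 + 0.0123)^2 = 1.02475129.
CIP: F = S · (grow HUF)/(grow MXN) = 19.0932 × 1.03876864/1.02475129 = 19.354372 HUF per MXN.

19.3544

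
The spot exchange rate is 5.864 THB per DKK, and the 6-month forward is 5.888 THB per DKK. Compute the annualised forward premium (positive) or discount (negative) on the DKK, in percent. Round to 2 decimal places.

T = 6/12 years.
Period premium: (5.888 − 5.864)/5.864 = 0.0040928.
Per annum: 0.0040928 / (6/12) = 0.008186 = 0.82%.

+0.82%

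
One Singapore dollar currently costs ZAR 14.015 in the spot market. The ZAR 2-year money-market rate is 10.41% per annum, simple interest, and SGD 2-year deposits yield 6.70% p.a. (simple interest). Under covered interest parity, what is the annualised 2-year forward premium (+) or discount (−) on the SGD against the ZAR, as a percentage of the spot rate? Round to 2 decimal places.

T = 2 years.
CIP forward (ZAR per SGD) = 14.015 × 1.208200/1.134000 = 14.932031.
Annualised premium = (F − S)/S × (1/T) = (14.932031 − 14.015)/14.015 ÷ 2 = 3.27%.

+3.27%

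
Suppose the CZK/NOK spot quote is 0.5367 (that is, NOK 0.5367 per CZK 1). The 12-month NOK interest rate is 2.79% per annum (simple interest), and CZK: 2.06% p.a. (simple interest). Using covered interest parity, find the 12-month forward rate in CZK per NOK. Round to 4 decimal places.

T = 1 year.
Growth of 1 NOK over T: 1 + 0.0279×1 = 1.027900.
Growth of 1 CZK over T: 1 + 0.0206×1 = 1.020600.
So F = 0.5367 × 1.027900 / 1.020600 = 0.5405388 (NOK/CZK).
Invert for CZK per NOK: 1 / 0.5405388 = 1.8500.

1.8500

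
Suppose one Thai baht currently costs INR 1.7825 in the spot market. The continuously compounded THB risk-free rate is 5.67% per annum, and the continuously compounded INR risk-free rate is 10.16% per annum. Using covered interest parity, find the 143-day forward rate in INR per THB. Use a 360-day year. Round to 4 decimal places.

1.8146

T = 143/360 years.
INR growth factor: e^(0.1016×143/360) = 1.0411832.
THB growth factor: e^(0.0567×143/360) = 1.022778.
CIP: F = S · (grow INR)/(grow THB) = 1.7825 × 1.0411832/1.022778 = 1.814577 INR per THB.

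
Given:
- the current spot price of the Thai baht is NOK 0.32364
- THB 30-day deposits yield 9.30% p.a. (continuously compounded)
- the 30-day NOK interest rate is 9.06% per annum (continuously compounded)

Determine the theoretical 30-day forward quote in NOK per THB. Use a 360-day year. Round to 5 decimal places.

0.32358

T = 30/360 years.
NOK growth factor: e^(0.0906×30/360) = 1.0075786.
Growth of 1 THB over T: e^(0.0930×30/360) = 1.0077801.
CIP: F = S · (grow NOK)/(grow THB) = 0.32364 × 1.0075786/1.0077801 = 0.3235753 NOK per THB.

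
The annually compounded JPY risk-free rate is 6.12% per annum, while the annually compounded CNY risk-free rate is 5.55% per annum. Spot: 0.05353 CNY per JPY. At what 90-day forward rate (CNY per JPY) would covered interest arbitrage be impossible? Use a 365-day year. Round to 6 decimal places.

0.053459

T = 90/365 years.
CNY growth factor: (1 + 0.0555)^(90/365) = 1.0134078.
JPY growth factor: (1 + 0.0612)^(90/365) = 1.0147544.
CIP: F = S · (grow CNY)/(grow JPY) = 0.05353 × 1.0134078/1.0147544 = 0.05345896 CNY per JPY.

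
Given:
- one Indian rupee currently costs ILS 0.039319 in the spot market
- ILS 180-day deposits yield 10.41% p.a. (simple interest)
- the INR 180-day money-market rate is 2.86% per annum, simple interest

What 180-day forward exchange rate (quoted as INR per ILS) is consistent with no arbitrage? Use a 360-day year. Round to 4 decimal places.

T = 180/360 years.
Growth of 1 ILS over T: 1 + 0.1041×180/360 = 1.052050.
INR growth factor: 1 + 0.0286×180/360 = 1.014300.
So F = 0.039319 × 1.052050 / 1.014300 = 0.040782366 (ILS/INR).
Invert for INR per ILS: 1 / 0.040782366 = 24.5204.

24.5204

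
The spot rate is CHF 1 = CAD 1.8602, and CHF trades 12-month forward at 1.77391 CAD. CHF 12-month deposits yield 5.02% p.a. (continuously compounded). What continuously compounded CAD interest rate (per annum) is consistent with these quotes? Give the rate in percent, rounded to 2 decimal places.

T = 1 year.
F/S = 1.77391/1.8602 = 0.9536125 = (growth of CAD) / (growth of CHF).
CHF growth factor: e^(0.0502×1) = 1.0514814.
So the CAD growth factor = 1.0027058.
r = ln(1.0027058)/1 = 0.002702 → 0.27%.

0.27%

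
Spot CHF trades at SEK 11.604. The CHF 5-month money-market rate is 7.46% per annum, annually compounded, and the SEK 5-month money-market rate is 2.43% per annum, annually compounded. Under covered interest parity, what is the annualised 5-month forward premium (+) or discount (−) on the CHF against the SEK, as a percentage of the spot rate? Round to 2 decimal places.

-4.75%

T = 5/12 years.
F = S · g_SEK/g_CHF = 11.604 × 1.0100541/1.0304324 = 11.374514.
Annualised premium = (F − S)/S × (1/T) = (11.374514 − 11.604)/11.604 ÷ (5/12) = -4.75%.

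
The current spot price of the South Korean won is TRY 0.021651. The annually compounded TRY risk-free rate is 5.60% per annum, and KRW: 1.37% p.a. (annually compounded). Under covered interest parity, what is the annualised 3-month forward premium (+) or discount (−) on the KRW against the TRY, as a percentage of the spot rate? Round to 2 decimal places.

T = 3/12 years.
No-arbitrage forward: 0.021651 × 1.0137152 / 1.0034075 = 0.021873414 TRY/KRW.
(F − S)/S ÷ T = (0.021873414 − 0.021651)/0.021651/(3/12) = 0.041091 → 4.11%.

+4.11%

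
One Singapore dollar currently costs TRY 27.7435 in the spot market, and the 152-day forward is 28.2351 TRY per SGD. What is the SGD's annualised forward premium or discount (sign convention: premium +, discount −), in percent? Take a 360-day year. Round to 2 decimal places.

T = 152/360 years.
SGD trades forward at +1.77195% vs spot over the period.
Per annum: 0.0177195 / (152/360) = 0.041967 = 4.20%.

+4.20%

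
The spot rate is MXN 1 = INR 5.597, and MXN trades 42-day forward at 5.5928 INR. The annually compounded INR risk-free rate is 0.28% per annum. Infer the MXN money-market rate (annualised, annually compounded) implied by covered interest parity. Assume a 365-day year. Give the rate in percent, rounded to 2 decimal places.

0.94%

T = 42/365 years.
By CIP, F/S equals the INR-to-MXN growth ratio: 5.5928/5.597 = 0.9992496.
INR growth factor: (1 + 0.0028)^(42/365) = 1.0003218.
Hence g_MXN = 1.001073.
Annualise: 1.001073^(365/42) − 1 = 0.009363 = 0.94%.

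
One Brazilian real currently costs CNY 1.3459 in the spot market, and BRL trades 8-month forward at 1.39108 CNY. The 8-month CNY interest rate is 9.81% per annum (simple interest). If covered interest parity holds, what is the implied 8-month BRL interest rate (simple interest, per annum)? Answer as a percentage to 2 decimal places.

4.62%

T = 8/12 years.
F/S = 1.39108/1.3459 = 1.0335686 = (growth of CNY) / (growth of BRL).
CNY growth factor: 1 + 0.0981×8/12 = 1.065400.
That pins the BRL growth at 1.0307976.
(1.0307976 − 1)/T = 0.046196, i.e. 4.62%.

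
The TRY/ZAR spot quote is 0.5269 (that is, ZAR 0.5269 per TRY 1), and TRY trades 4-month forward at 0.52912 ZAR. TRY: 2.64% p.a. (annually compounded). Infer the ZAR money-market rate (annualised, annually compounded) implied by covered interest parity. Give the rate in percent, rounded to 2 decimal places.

3.94%

T = 4/12 years.
By CIP, F/S equals the ZAR-to-TRY growth ratio: 0.52912/0.5269 = 1.0042133.
TRY growth factor: (1 + 0.0264)^(4/12) = 1.0087237.
Hence g_ZAR = 1.0129738.
Annualise: 1.0129738^(12/4) − 1 = 0.039429 = 3.94%.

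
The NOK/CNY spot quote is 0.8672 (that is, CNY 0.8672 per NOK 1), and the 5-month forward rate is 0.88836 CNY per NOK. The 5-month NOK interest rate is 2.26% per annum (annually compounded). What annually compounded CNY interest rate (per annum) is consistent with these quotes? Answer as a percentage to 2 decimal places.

T = 5/12 years.
CIP gives F = S · g_CNY/g_NOK, so g_CNY/g_NOK = 0.88836/0.8672 = 1.0244004.
The NOK side grows by (1 + 0.0226)^(5/12) = 1.0093553.
So the CNY growth factor = 1.033984.
Annualise: 1.033984^(12/5) − 1 = 0.083511 = 8.35%.

8.35%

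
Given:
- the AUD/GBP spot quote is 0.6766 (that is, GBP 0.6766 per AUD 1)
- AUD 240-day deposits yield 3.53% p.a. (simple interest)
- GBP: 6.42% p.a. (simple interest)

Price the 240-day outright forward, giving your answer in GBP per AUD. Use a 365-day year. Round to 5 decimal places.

T = 240/365 years.
GBP accumulates by 1 + 0.0642×240/365 = 1.0422137.
Growth of 1 AUD over T: 1 + 0.0353×240/365 = 1.023211.
So F = 0.6766 × 1.0422137 / 1.023211 = 0.6891656 (GBP/AUD).

0.68917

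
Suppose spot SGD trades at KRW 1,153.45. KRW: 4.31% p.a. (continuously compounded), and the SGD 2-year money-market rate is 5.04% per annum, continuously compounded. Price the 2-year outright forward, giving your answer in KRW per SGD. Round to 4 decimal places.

1136.7320

T = 2 years.
KRW growth factor: e^(0.0431×2) = 1.0900243114.
Growth of 1 SGD over T: e^(0.0504×2) = 1.1060554086.
Forward (KRW per SGD) = 1153.45 × 1.0900243114 / 1.1060554086 = 1136.731969.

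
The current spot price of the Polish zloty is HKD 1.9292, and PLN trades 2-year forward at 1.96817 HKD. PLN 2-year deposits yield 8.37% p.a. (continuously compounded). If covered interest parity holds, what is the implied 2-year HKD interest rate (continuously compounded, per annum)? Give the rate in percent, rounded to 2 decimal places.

9.37%

T = 2 years.
F/S = 1.96817/1.9292 = 1.0202001 = (growth of HKD) / (growth of PLN).
The PLN side grows by e^(0.0837×2) = 1.1822271.
So the HKD growth factor = 1.2061082.
Take logs: ln 1.2061082 / 2 = 0.093699, so 9.37%.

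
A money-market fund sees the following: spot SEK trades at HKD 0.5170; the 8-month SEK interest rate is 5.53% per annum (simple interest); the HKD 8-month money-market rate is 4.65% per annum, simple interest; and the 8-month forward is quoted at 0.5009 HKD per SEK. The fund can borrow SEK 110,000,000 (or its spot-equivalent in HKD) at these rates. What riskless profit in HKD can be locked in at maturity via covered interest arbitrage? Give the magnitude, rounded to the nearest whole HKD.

HKD 1,502,654

T = 8/12 years.
Keep in SEK, deliver into the forward: 110,000,000·1.0368666667·0.5009 = HKD 57,130,316.47.
Swap to HKD now, deposit: 110,000,000·0.5170·1.031000 = HKD 58,632,970.00.
The quoted forward undervalues SEK, so borrow SEK, convert to HKD at spot, deposit the HKD at 4.65%, and buy SEK forward at 0.5009 to cover the loan.
Arbitrage profit = |57,130,316.47 − 58,632,970.00| = HKD 1,502,654.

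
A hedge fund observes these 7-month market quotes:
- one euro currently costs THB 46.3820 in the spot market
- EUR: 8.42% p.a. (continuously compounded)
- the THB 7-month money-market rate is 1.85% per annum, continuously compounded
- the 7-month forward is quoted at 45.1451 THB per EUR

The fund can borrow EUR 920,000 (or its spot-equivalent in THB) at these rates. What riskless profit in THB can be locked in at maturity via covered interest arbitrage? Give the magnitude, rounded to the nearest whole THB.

T = 7/12 years.
Keep in EUR, deliver into the forward: 920,000·1.0503428836·45.1451 = THB 43,624,407.75.
Swap to THB now, deposit: 920,000·46.3820·1.0108501067 = THB 43,134,429.68.
The quoted forward overvalues EUR, so borrow THB, buy EUR at spot, deposit the EUR at 8.42%, and sell the proceeds forward at 45.1451.
Arbitrage profit = |43,624,407.75 − 43,134,429.68| = THB 489,978.

THB 489,978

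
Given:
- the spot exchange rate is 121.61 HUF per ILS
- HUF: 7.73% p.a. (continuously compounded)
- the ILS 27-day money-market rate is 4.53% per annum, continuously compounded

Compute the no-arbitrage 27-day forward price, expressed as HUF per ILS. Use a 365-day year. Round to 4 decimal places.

T = 27/365 years.
HUF accumulates by e^(0.0773×27/365) = 1.005734462.
ILS growth factor: e^(0.0453×27/365) = 1.00335658.
So F = 121.61 × 1.005734462 / 1.00335658 = 121.898207 (HUF/ILS).

121.8982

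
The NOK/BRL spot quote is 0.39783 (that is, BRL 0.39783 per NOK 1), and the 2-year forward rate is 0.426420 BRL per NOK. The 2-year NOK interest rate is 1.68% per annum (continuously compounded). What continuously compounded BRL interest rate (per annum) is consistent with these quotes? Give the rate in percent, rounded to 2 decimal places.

5.15%

T = 2 years.
CIP gives F = S · g_BRL/g_NOK, so g_BRL/g_NOK = 0.42642/0.39783 = 1.0718649.
NOK growth factor: e^(0.0168×2) = 1.0341709.
Hence g_BRL = 1.1084915.
r = ln(1.1084915)/2 = 0.051500 → 5.15%.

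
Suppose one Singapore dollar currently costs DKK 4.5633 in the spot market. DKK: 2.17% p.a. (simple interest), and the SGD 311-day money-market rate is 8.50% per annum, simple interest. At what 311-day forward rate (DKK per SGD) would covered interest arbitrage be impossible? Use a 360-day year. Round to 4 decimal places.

4.3308

T = 311/360 years.
DKK accumulates by 1 + 0.0217×311/360 = 1.0187464.
Growth of 1 SGD over T: 1 + 0.0850×311/360 = 1.0734306.
CIP: F = S · (grow DKK)/(grow SGD) = 4.5633 × 1.0187464/1.0734306 = 4.330830 DKK per SGD.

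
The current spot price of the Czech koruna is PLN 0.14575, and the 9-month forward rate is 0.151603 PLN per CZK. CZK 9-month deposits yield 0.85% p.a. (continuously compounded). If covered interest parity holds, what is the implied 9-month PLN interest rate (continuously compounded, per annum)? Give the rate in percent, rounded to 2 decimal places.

T = 9/12 years.
By CIP, F/S equals the PLN-to-CZK growth ratio: 0.151603/0.14575 = 1.0401578.
CZK growth factor: e^(0.0085×9/12) = 1.0063954.
That pins the PLN growth at 1.046810.
r = ln(1.046810)/(9/12) = 0.060997 → 6.10%.

6.10%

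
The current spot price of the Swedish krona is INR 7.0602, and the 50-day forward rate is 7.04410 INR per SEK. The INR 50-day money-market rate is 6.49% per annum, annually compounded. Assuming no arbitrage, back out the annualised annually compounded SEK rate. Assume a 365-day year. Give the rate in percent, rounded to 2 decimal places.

8.28%

T = 50/365 years.
F/S = 7.0441/7.0602 = 0.9977196 = (growth of INR) / (growth of SEK).
INR growth factor: (1 + 0.0649)^(50/365) = 1.008651.
Hence g_SEK = 1.0109564.
Annualise: 1.0109564^(365/50) − 1 = 0.082796 = 8.28%.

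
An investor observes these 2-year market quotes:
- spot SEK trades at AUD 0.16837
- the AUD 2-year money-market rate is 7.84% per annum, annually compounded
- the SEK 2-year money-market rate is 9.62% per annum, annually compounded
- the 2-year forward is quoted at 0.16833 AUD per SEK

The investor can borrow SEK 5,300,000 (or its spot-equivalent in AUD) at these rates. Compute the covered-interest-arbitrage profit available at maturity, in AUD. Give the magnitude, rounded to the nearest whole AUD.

T = 2 years.
Route A — deposit SEK, sell forward: 5,300,000 × 1.20165444 × 0.16833 = AUD 1,072,054.81.
Route B — convert at spot, deposit AUD: 5,300,000 × 0.16837 × 1.16294656 = AUD 1,037,768.16.
The quoted forward overvalues SEK, so borrow AUD, buy SEK at spot, deposit the SEK at 9.62%, and sell the proceeds forward at 0.16833.
Profit = 1,072,054.81 − 1,037,768.16 = AUD 34,287.

AUD 34,287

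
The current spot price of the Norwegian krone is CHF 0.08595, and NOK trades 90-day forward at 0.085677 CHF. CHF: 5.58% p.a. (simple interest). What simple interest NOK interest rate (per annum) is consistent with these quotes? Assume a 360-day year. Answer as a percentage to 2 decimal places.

6.87%

T = 90/360 years.
By CIP, F/S equals the CHF-to-NOK growth ratio: 0.085677/0.08595 = 0.9968237.
The CHF side grows by 1 + 0.0558×90/360 = 1.013950.
Hence g_NOK = 1.0171809.
(1.0171809 − 1)/T = 0.068724, i.e. 6.87%.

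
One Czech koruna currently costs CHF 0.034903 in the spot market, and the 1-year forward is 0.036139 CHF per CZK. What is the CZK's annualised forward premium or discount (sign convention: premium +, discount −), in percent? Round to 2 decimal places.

+3.54%

T = 1 year.
Period premium: (0.036139 − 0.034903)/0.034903 = 0.0354124.
Annualise by dividing by T: 0.0354124 / 1 = 0.035412 → 3.54%.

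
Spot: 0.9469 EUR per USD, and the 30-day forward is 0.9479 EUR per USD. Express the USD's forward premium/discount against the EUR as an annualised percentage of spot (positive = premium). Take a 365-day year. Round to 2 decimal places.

T = 30/365 years.
Period premium: (0.9479 − 0.9469)/0.9469 = 0.0010561.
Annualise by dividing by T: 0.0010561 / (30/365) = 0.012849 → 1.28%.

+1.28%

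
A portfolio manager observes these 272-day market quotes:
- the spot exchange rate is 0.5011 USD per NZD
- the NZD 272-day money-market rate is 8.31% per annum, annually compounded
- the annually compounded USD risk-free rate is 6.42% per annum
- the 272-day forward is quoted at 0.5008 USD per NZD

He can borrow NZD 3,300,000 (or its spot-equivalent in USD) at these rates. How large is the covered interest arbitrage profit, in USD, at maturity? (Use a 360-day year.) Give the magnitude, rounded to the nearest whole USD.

T = 272/360 years.
Invest the NZD and cover forward: 3,300,000 × 1.062169973 × 0.5008 = USD 1,755,384.58.
Convert at spot and invest in USD: 3,300,000 × 0.5011 × 1.048135837 = USD 1,733,228.86.
The quoted forward overvalues NZD, so borrow USD, buy NZD at spot, deposit the NZD at 8.31%, and sell the proceeds forward at 0.5008.
Profit = 1,755,384.58 − 1,733,228.86 = USD 22,156.

USD 22,156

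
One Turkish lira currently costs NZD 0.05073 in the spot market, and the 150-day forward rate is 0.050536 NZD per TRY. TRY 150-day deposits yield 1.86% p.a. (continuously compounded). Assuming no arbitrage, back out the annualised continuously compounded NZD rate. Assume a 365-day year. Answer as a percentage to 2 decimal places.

0.93%

T = 150/365 years.
CIP gives F = S · g_NZD/g_TRY, so g_NZD/g_TRY = 0.050536/0.05073 = 0.9961758.
The TRY side grows by e^(0.0186×150/365) = 1.0076731.
Hence g_NZD = 1.0038196.
Take logs: ln 1.0038196 / (150/365) = 0.009277, so 0.93%.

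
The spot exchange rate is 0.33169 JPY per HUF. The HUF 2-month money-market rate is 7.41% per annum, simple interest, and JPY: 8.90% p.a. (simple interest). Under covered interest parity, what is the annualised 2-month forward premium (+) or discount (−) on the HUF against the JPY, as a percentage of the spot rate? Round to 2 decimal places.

+1.47%

T = 2/12 years.
No-arbitrage forward: 0.33169 × 1.0148333 / 1.012350 = 0.33250364 JPY/HUF.
(F − S)/S ÷ T = (0.33250364 − 0.33169)/0.33169/(2/12) = 0.014718 → 1.47%.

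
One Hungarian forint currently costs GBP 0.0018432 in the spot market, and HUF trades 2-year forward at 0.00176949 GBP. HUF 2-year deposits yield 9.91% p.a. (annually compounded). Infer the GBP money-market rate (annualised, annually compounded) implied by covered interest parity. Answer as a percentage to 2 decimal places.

7.69%

T = 2 years.
By CIP, F/S equals the GBP-to-HUF growth ratio: 0.00176949/0.0018432 = 0.9600098.
HUF growth factor: (1 + 0.0991)^2 = 1.2080208.
Hence g_GBP = 1.1597118.
Annualise: 1.1597118^(1/2) − 1 = 0.076899 = 7.69%.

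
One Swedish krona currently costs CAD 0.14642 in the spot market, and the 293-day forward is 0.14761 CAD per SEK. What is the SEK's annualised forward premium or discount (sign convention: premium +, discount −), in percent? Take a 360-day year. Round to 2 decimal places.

+1.00%

T = 293/360 years.
SEK trades forward at +0.81273% vs spot over the period.
Annualise by dividing by T: 0.0081273 / (293/360) = 0.009986 → 1.00%.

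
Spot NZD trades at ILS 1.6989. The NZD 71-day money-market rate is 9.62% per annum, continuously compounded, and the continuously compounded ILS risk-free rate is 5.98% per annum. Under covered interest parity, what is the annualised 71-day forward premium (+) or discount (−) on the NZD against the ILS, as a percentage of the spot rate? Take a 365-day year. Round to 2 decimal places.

-3.63%

T = 71/365 years.
No-arbitrage forward: 1.6989 × 1.0117002 / 1.0188891 = 1.6869132 ILS/NZD.
Annualised premium = (F − S)/S × (1/T) = (1.6869132 − 1.6989)/1.6989 ÷ (71/365) = -3.63%.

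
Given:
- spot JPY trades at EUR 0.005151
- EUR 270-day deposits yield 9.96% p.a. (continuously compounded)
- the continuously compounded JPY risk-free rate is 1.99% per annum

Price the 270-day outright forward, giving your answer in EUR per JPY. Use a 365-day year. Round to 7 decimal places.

0.0054638

T = 270/365 years.
Growth of 1 EUR over T: e^(0.0996×270/365) = 1.0764587.
JPY accumulates by e^(0.0199×270/365) = 1.0148294.
Forward (EUR per JPY) = 0.005151 × 1.0764587 / 1.0148294 = 0.005463814.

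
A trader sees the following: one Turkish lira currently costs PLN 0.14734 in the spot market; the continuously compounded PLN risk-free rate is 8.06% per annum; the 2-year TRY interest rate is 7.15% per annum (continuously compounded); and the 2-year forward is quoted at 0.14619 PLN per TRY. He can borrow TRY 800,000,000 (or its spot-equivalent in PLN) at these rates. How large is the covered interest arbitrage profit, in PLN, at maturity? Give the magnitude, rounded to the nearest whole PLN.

PLN 3,559,154

T = 2 years.
Keep in TRY, deliver into the forward: 800,000,000·1.15372980167·0.14619 = PLN 134,931,007.76.
Swap to PLN now, deposit: 800,000,000·0.14734·1.1749199293 = PLN 138,490,161.91.
The quoted forward undervalues TRY, so borrow TRY, convert to PLN at spot, deposit the PLN at 8.06%, and buy TRY forward at 0.14619 to cover the loan.
Profit = 138,490,161.91 − 134,931,007.76 = PLN 3,559,154.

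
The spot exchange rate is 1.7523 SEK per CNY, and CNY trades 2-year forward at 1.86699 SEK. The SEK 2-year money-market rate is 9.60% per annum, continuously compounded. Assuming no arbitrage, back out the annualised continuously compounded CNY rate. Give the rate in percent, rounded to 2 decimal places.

T = 2 years.
F/S = 1.86699/1.7523 = 1.0654511 = (growth of SEK) / (growth of CNY).
SEK growth factor: e^(0.0960×2) = 1.2116705.
So the CNY growth factor = 1.1372371.
Take logs: ln 1.1372371 / 2 = 0.064301, so 6.43%.

6.43%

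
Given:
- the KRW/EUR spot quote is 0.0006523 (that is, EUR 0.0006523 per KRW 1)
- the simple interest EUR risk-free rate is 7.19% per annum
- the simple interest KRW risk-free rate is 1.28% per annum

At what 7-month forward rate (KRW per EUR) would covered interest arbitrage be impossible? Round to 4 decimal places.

1482.3129

T = 7/12 years.
EUR growth factor: 1 + 0.0719×7/12 = 1.0419416667.
KRW accumulates by 1 + 0.0128×7/12 = 1.0074666667.
CIP: F = S · (grow EUR)/(grow KRW) = 0.0006523 × 1.0419416667/1.0074666667 = 0.0006746213762 EUR per KRW.
Invert for KRW per EUR: 1 / 0.0006746213762 = 1482.3129.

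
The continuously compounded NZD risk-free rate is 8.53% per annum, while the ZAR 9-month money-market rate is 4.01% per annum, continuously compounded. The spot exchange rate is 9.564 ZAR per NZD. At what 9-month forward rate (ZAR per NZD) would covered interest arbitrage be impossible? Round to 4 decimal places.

9.2452

T = 9/12 years.
Growth of 1 ZAR over T: e^(0.0401×9/12) = 1.0305318.
NZD growth factor: e^(0.0853×9/12) = 1.0660657.
CIP: F = S · (grow ZAR)/(grow NZD) = 9.564 × 1.0305318/1.0660657 = 9.245215 ZAR per NZD.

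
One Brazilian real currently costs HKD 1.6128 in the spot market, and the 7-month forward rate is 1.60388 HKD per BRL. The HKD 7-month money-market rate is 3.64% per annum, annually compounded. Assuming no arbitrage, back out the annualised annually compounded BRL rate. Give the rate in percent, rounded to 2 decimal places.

T = 7/12 years.
F/S = 1.60388/1.6128 = 0.9944692 = (growth of HKD) / (growth of BRL).
The HKD side grows by (1 + 0.0364)^(7/12) = 1.021075.
Hence g_BRL = 1.0267538.
r = 1.0267538^(12/7) − 1 = 0.046301 → 4.63%.

4.63%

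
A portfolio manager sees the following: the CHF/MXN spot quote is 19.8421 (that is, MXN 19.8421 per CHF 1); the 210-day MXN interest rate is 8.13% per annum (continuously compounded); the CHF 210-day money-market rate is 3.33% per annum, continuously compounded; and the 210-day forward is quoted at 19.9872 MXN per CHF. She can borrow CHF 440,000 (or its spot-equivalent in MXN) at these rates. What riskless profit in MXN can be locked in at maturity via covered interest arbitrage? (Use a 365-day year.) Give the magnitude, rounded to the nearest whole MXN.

MXN 184,116

T = 210/365 years.
Keep in CHF, deliver into the forward: 440,000·1.019343614·19.9872 = MXN 8,964,482.86.
Swap to MXN now, deposit: 440,000·19.8421·1.047886567 = MXN 9,148,598.82.
The quoted forward undervalues CHF, so borrow CHF, convert to MXN at spot, deposit the MXN at 8.13%, and buy CHF forward at 19.9872 to cover the loan.
Profit = 9,148,598.82 − 8,964,482.86 = MXN 184,116.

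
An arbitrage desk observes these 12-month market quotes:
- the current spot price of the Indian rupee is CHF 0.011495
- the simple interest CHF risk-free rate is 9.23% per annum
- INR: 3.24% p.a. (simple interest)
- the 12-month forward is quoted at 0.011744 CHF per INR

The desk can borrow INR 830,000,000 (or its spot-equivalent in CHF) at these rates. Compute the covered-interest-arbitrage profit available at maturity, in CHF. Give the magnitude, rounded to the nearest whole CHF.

CHF 358,131

T = 1 year.
Route A — deposit INR, sell forward: 830,000,000 × 1.032400 × 0.011744 = CHF 10,063,339.65.
Route B — convert at spot, deposit CHF: 830,000,000 × 0.011495 × 1.092300 = CHF 10,421,470.46.
The quoted forward undervalues INR, so borrow INR, convert to CHF at spot, deposit the CHF at 9.23%, and buy INR forward at 0.011744 to cover the loan.
Arbitrage profit = |10,063,339.65 − 10,421,470.46| = CHF 358,131.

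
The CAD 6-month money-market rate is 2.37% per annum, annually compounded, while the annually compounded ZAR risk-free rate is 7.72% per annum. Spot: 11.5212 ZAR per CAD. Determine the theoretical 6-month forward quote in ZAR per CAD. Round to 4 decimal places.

T = 6/12 years.
Growth of 1 ZAR over T: (1 + 0.0772)^(6/12) = 1.03788246.
Growth of 1 CAD over T: (1 + 0.0237)^(6/12) = 1.01178061.
Forward (ZAR per CAD) = 11.5212 × 1.03788246 / 1.01178061 = 11.818423.

11.8184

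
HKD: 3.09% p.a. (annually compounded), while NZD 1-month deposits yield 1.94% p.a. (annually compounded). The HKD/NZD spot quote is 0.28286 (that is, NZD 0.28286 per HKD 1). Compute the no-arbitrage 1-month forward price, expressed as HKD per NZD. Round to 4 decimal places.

3.5386

T = 1/12 years.
NZD growth factor: (1 + 0.0194)^(1/12) = 1.0016025.
HKD accumulates by (1 + 0.0309)^(1/12) = 1.0025392.
CIP: F = S · (grow NZD)/(grow HKD) = 0.28286 × 1.0016025/1.0025392 = 0.2825957 NZD per HKD.
Quoted the other way: 1/0.2825957 = 3.5386 HKD per NZD.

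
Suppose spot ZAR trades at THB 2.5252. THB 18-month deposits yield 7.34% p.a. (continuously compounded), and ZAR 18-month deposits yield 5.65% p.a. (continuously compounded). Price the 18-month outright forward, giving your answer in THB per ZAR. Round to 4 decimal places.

2.5900

T = 18/12 years.
Growth of 1 THB over T: e^(0.0734×18/12) = 1.1163897.
Growth of 1 ZAR over T: e^(0.0565×18/12) = 1.0884449.
So F = 2.5252 × 1.1163897 / 1.0884449 = 2.590032 (THB/ZAR).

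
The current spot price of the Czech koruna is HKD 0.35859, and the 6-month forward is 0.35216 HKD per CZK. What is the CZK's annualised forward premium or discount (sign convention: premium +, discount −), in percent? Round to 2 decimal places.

T = 6/12 years.
Period premium: (0.35216 − 0.35859)/0.35859 = -0.0179313.
Per annum: -0.0179313 / (6/12) = -0.035863 = -3.59%.

-3.59%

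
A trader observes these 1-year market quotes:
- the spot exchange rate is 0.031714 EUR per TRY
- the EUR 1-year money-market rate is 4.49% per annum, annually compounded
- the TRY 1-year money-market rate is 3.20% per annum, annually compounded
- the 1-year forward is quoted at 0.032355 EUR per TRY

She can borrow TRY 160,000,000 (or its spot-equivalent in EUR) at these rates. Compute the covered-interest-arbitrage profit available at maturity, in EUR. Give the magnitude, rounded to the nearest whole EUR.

EUR 40,384

T = 1 year.
Invest the TRY and cover forward: 160,000,000 × 1.032000 × 0.032355 = EUR 5,342,457.60.
Convert at spot and invest in EUR: 160,000,000 × 0.031714 × 1.044900 = EUR 5,302,073.38.
The quoted forward overvalues TRY, so borrow EUR, buy TRY at spot, deposit the TRY at 3.20%, and sell the proceeds forward at 0.032355.
The gap between the two covered legs is EUR 40,384.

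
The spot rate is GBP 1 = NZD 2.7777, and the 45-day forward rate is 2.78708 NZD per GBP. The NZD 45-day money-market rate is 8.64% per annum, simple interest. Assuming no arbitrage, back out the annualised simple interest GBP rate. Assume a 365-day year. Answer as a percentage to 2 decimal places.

T = 45/365 years.
CIP gives F = S · g_NZD/g_GBP, so g_NZD/g_GBP = 2.78708/2.7777 = 1.0033769.
The NZD side grows by 1 + 0.0864×45/365 = 1.0106521.
So the GBP growth factor = 1.0072507.
r = (1.0072507 − 1)/(45/365) = 0.058811 → 5.88%.

5.88%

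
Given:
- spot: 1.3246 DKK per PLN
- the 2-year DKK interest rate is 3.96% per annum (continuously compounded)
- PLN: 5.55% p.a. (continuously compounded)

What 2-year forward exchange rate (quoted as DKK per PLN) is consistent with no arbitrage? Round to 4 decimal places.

1.2831

T = 2 years.
DKK accumulates by e^(0.0396×2) = 1.0824208.
PLN accumulates by e^(0.0555×2) = 1.1173949.
CIP: F = S · (grow DKK)/(grow PLN) = 1.3246 × 1.0824208/1.1173949 = 1.283140 DKK per PLN.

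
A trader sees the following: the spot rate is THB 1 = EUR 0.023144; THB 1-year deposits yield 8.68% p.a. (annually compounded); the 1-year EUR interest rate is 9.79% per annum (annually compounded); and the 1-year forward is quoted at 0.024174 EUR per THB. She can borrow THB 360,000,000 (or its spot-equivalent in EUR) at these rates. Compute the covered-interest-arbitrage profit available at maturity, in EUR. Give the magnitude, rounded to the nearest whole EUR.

EUR 310,502

T = 1 year.
Keep in THB, deliver into the forward: 360,000,000·1.086800·0.024174 = EUR 9,458,029.15.
Swap to EUR now, deposit: 360,000,000·0.023144·1.097900 = EUR 9,147,527.14.
The quoted forward overvalues THB, so borrow EUR, buy THB at spot, deposit the THB at 8.68%, and sell the proceeds forward at 0.024174.
Arbitrage profit = |9,458,029.15 − 9,147,527.14| = EUR 310,502.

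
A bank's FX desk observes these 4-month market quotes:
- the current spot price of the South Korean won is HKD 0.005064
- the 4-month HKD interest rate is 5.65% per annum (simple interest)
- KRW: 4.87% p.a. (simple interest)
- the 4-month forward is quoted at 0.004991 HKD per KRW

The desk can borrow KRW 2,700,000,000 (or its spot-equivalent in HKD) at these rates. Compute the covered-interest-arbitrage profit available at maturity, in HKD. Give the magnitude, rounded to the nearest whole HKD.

HKD 235,849

T = 4/12 years.
Invest the KRW and cover forward: 2,700,000,000 × 1.0162333333 × 0.004991 = HKD 13,694,455.53.
Convert at spot and invest in HKD: 2,700,000,000 × 0.005064 × 1.0188333333 = HKD 13,930,304.40.
The quoted forward undervalues KRW, so borrow KRW, convert to HKD at spot, deposit the HKD at 5.65%, and buy KRW forward at 0.004991 to cover the loan.
The gap between the two covered legs is HKD 235,849.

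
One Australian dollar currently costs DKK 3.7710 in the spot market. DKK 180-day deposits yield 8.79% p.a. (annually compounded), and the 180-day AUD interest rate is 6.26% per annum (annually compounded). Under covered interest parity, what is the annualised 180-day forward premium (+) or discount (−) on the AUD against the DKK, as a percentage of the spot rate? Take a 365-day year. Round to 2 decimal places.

T = 180/365 years.
No-arbitrage forward: 3.771 × 1.0424227 / 1.0303963 = 3.8150137 DKK/AUD.
(F − S)/S ÷ T = (3.8150137 − 3.771)/3.771/(180/365) = 0.023667 → 2.37%.

+2.37%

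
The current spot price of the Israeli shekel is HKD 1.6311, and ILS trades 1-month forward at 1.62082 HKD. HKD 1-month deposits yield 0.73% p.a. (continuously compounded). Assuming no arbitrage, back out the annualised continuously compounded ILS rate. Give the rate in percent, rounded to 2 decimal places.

T = 1/12 years.
By CIP, F/S equals the HKD-to-ILS growth ratio: 1.62082/1.6311 = 0.9936975.
The HKD side grows by e^(0.0073×1/12) = 1.0006085.
That pins the ILS growth at 1.0069548.
Take logs: ln 1.0069548 / (1/12) = 0.083169, so 8.32%.

8.32%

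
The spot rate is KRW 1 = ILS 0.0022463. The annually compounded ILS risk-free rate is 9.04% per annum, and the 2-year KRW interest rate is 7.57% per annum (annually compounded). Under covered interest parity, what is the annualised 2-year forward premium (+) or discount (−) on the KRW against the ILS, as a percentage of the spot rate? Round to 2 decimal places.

T = 2 years.
F = S · g_ILS/g_KRW = 0.0022463 × 1.1889722/1.1571305 = 0.0023081133.
(F − S)/S ÷ T = (0.0023081133 − 0.0022463)/0.0022463/2 = 0.013759 → 1.38%.

+1.38%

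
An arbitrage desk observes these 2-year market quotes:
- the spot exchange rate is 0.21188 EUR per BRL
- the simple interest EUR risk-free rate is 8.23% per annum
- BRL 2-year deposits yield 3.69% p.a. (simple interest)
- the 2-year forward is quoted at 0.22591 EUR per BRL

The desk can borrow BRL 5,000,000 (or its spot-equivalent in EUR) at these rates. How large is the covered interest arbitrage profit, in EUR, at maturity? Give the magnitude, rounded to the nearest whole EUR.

T = 2 years.
Keep in BRL, deliver into the forward: 5,000,000·1.073800·0.22591 = EUR 1,212,910.79.
Swap to EUR now, deposit: 5,000,000·0.21188·1.164600 = EUR 1,233,777.24.
The quoted forward undervalues BRL, so borrow BRL, convert to EUR at spot, deposit the EUR at 8.23%, and buy BRL forward at 0.22591 to cover the loan.
Arbitrage profit = |1,212,910.79 − 1,233,777.24| = EUR 20,866.

EUR 20,866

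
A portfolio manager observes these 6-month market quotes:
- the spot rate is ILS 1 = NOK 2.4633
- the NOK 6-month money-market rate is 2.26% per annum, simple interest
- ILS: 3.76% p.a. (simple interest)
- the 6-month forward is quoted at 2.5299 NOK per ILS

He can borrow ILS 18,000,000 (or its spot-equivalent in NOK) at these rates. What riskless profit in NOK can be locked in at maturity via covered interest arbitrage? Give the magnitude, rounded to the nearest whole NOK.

T = 6/12 years.
Route A — deposit ILS, sell forward: 18,000,000 × 1.018800 × 2.5299 = NOK 46,394,318.16.
Route B — convert at spot, deposit NOK: 18,000,000 × 2.4633 × 1.011300 = NOK 44,840,435.22.
The quoted forward overvalues ILS, so borrow NOK, buy ILS at spot, deposit the ILS at 3.76%, and sell the proceeds forward at 2.5299.
The gap between the two covered legs is NOK 1,553,883.

NOK 1,553,883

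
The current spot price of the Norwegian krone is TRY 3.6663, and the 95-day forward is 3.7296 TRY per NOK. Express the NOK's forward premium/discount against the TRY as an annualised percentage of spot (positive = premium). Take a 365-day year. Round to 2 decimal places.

+6.63%

T = 95/365 years.
Period premium: (3.7296 − 3.6663)/3.6663 = 0.0172654.
Per annum: 0.0172654 / (95/365) = 0.066335 = 6.63%.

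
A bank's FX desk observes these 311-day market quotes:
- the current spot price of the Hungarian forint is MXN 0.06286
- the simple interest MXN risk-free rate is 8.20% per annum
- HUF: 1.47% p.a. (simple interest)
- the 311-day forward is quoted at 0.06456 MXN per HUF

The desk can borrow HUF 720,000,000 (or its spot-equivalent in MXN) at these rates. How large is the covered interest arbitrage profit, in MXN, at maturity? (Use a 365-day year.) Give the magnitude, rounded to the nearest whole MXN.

MXN 1,355,980

T = 311/365 years.
Invest the HUF and cover forward: 720,000,000 × 1.0125252055 × 0.06456 = MXN 47,065,411.63.
Convert at spot and invest in MXN: 720,000,000 × 0.06286 × 1.0698684932 = MXN 48,421,392.11.
The quoted forward undervalues HUF, so borrow HUF, convert to MXN at spot, deposit the MXN at 8.20%, and buy HUF forward at 0.06456 to cover the loan.
Arbitrage profit = |47,065,411.63 − 48,421,392.11| = MXN 1,355,980.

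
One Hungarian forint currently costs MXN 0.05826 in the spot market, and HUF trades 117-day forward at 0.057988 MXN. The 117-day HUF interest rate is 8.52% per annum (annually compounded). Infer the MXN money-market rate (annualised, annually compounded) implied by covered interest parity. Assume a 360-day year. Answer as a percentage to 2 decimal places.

6.97%

T = 117/360 years.
CIP gives F = S · g_MXN/g_HUF, so g_MXN/g_HUF = 0.057988/0.05826 = 0.9953313.
The HUF side grows by (1 + 0.0852)^(117/360) = 1.0269296.
Hence g_MXN = 1.0221352.
Annualise: 1.0221352^(360/117) − 1 = 0.069686 = 6.97%.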